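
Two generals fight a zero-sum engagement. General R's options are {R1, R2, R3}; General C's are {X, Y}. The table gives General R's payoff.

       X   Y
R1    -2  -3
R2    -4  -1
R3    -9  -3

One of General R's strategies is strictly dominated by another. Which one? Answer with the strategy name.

R2 gives a strictly higher payoff than R3 against every column: -4 > -9, -1 > -3.
So R3 is strictly dominated and General R never plays it.

R3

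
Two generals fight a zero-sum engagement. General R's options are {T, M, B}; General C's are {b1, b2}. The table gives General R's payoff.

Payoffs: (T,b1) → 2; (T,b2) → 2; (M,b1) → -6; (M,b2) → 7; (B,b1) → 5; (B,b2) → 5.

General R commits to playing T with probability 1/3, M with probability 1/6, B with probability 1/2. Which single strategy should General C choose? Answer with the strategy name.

If General C plays b1, General R's expected payoff is (1/3)·2 + (1/6)·(-6) + (1/2)·5 = 13/6.
If General C plays b2, General R's expected payoff is (1/3)·2 + (1/6)·7 + (1/2)·5 = 13/3.
General C minimizes General R's payoff; the smallest is 13/6, so the best response is b1.

b1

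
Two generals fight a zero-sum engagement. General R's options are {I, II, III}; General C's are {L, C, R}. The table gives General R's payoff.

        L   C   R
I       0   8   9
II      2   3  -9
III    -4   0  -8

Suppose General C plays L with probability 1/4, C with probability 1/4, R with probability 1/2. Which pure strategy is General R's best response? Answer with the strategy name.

Expected payoff of I: (1/4)·0 + (1/4)·8 + (1/2)·9 = 13/2.
Expected payoff of II: (1/4)·2 + (1/4)·3 + (1/2)·(-9) = -13/4.
Expected payoff of III: (1/4)·(-4) + (1/4)·0 + (1/2)·(-8) = -5.
The largest is 13/2, so General R's best response is I.

I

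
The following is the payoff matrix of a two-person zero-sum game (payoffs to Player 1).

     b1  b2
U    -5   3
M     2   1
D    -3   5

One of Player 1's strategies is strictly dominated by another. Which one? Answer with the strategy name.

U

D gives a strictly higher payoff than U against every column: -3 > -5, 5 > 3.
So U is strictly dominated and Player 1 never plays it.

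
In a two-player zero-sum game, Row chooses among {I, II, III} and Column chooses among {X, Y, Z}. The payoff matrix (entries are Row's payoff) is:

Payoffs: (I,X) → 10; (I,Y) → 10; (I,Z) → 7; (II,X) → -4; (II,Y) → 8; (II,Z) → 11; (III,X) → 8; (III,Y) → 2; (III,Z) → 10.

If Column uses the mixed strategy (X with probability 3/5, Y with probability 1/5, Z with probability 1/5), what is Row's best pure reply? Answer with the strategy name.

I

Expected payoff of I: (3/5)·10 + (1/5)·10 + (1/5)·7 = 47/5.
Expected payoff of II: (3/5)·(-4) + (1/5)·8 + (1/5)·11 = 7/5.
Expected payoff of III: (3/5)·8 + (1/5)·2 + (1/5)·10 = 36/5.
The largest is 47/5, so Row's best response is I.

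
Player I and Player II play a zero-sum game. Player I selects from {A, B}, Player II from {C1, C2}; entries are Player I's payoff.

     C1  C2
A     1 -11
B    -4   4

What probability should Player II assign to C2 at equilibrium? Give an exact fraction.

Row minima: A → -11, B → -4; maximin = -4.
Column maxima: C1 → 1, C2 → 4; minimax = 1.
-4 ≠ 1, so there is no saddle point; optimal play is mixed.
Let Player I play A with probability p. Expected payoff against C1: 1p + (-4)(1−p) = 5p − 4; against C2: (-11)p + 4(1−p) = −15p + 4.
Setting these equal: 5p − 4 = −15p + 4 ⇒ 20p = 8 ⇒ p = 2/5, and the value is (5)·(2/5) − 4 = -2.
For Player II: with q = P(C1), equating A's and B's payoffs gives 12q − 11 = −8q + 4 ⇒ q = 3/4.

1/4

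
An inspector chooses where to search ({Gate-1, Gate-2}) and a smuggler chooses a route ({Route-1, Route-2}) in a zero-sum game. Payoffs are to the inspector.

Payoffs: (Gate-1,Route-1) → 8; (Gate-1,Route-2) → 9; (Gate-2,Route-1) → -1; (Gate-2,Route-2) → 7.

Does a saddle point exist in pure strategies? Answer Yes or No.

Row minima: Gate-1 → 8, Gate-2 → -1; maximin = 8.
Column maxima: Route-1 → 8, Route-2 → 9; minimax = 8.
maximin = minimax = 8, so a saddle point exists.

Yes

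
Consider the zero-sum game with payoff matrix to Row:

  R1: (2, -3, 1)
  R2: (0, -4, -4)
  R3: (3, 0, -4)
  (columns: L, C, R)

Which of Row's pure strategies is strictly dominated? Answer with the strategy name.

R2

R1 gives a strictly higher payoff than R2 against every column: 2 > 0, -3 > -4, 1 > -4.
So R2 is strictly dominated and Row never plays it.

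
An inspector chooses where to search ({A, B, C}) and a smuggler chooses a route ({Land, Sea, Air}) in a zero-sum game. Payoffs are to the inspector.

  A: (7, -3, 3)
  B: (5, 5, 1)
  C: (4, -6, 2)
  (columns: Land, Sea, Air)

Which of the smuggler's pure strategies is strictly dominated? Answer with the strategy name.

Air holds the inspector's payoff strictly below Land in every row: 3 < 7, 1 < 5, 2 < 4.
So Land is strictly dominated for the smuggler.

Land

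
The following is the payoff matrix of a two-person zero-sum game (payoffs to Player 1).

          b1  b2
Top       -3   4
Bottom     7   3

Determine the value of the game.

Row minima: Top → -3, Bottom → 3; maximin = 3.
Column maxima: b1 → 7, b2 → 4; minimax = 4.
3 ≠ 4, so there is no saddle point; optimal play is mixed.
Let Player 1 play Top with probability p. Expected payoff against b1: (-3)p + 7(1−p) = −10p + 7; against b2: 4p + 3(1−p) = p + 3.
Setting these equal: −10p + 7 = p + 3 ⇒ −11p = -4 ⇒ p = 4/11, and the value is (-10)·(4/11) + 7 = 37/11.
For Player 2: with q = P(b1), equating Top's and Bottom's payoffs gives −7q + 4 = 4q + 3 ⇒ q = 1/11.

37/11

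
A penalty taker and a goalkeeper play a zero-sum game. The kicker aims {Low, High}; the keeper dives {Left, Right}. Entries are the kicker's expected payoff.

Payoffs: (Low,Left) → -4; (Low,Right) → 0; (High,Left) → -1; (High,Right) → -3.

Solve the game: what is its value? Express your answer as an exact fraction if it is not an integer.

Row minima: Low → -4, High → -3; maximin = -3.
Column maxima: Left → -1, Right → 0; minimax = -1.
-3 ≠ -1, so there is no saddle point; optimal play is mixed.
Let the kicker play Low with probability p. Expected payoff against Left: (-4)p + (-1)(1−p) = −3p − 1; against Right: 0p + (-3)(1−p) = 3p − 3.
Setting these equal: −3p − 1 = 3p − 3 ⇒ −6p = -2 ⇒ p = 1/3, and the value is (-3)·(1/3) − 1 = -2.
For the keeper: with q = P(Left), equating Low's and High's payoffs gives −4q = 2q − 3 ⇒ q = 1/2.

-2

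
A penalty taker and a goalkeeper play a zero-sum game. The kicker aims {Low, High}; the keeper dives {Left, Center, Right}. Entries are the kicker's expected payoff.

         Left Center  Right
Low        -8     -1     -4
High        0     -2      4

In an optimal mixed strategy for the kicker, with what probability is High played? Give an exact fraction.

Row minima: Low → -8, High → -2; maximin = -2.
Column maxima: Left → 0, Center → -1, Right → 4; minimax = -1.
-2 ≠ -1, so there is no saddle point; optimal play is mixed.
Right is strictly dominated by Left (it gives the kicker strictly more in every row), so the keeper never plays it.
On the remaining 2×2 (Low, High vs Left, Center):
Let the kicker play Low with probability p. Expected payoff against Left: (-8)p + 0(1−p) = −8p; against Center: (-1)p + (-2)(1−p) = p − 2.
Setting these equal: −8p = p − 2 ⇒ −9p = -2 ⇒ p = 2/9, and the value is (-8)·(2/9) = -16/9.
For the keeper: with q = P(Left), equating Low's and High's payoffs gives −7q − 1 = 2q − 2 ⇒ q = 1/9.

7/9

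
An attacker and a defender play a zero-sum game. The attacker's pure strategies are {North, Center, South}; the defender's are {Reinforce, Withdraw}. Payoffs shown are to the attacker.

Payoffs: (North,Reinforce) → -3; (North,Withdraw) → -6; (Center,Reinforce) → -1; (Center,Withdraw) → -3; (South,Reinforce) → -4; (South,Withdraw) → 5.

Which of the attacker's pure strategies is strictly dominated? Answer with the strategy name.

Center gives a strictly higher payoff than North against every column: -1 > -3, -3 > -6.
So North is strictly dominated and the attacker never plays it.

North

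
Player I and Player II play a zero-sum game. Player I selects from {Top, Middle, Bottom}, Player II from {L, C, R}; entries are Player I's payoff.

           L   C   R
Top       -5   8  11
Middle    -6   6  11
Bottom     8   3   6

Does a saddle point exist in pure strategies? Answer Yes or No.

No

Row minima: Top → -5, Middle → -6, Bottom → 3; maximin = 3.
Column maxima: L → 8, C → 8, R → 11; minimax = 8.
3 ≠ 8, so no pure-strategy equilibrium exists.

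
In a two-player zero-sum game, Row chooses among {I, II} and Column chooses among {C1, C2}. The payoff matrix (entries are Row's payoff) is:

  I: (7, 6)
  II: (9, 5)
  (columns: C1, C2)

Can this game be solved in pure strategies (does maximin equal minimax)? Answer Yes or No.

Yes

Row minima: I → 6, II → 5; maximin = 6.
Column maxima: C1 → 9, C2 → 6; minimax = 6.
maximin = minimax = 6, so a saddle point exists.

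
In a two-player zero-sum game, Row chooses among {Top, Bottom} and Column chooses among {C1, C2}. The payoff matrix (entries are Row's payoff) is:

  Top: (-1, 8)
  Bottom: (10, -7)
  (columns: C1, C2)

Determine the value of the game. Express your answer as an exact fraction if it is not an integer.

Row minima: Top → -1, Bottom → -7; maximin = -1.
Column maxima: C1 → 10, C2 → 8; minimax = 8.
-1 ≠ 8, so there is no saddle point; optimal play is mixed.
Let Row play Top with probability p. Expected payoff against C1: (-1)p + 10(1−p) = −11p + 10; against C2: 8p + (-7)(1−p) = 15p − 7.
Setting these equal: −11p + 10 = 15p − 7 ⇒ −26p = -17 ⇒ p = 17/26, and the value is (-11)·(17/26) + 10 = 73/26.
For Column: with q = P(C1), equating Top's and Bottom's payoffs gives −9q + 8 = 17q − 7 ⇒ q = 15/26.

73/26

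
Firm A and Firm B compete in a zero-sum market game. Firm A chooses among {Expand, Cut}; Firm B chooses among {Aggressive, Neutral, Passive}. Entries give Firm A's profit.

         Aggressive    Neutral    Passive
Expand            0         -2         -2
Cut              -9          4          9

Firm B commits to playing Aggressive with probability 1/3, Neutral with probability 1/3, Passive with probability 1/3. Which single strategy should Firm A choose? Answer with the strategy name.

Cut

Expected payoff of Expand: (1/3)·0 + (1/3)·(-2) + (1/3)·(-2) = -4/3.
Expected payoff of Cut: (1/3)·(-9) + (1/3)·4 + (1/3)·9 = 4/3.
The largest is 4/3, so Firm A's best response is Cut.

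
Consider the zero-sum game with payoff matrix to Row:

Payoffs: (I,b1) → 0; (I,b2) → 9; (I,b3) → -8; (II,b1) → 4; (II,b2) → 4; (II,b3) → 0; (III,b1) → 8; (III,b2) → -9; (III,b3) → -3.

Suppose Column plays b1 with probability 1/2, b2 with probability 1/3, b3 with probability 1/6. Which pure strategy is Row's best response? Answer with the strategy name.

Expected payoff of I: (1/2)·0 + (1/3)·9 + (1/6)·(-8) = 5/3.
Expected payoff of II: (1/2)·4 + (1/3)·4 + (1/6)·0 = 10/3.
Expected payoff of III: (1/2)·8 + (1/3)·(-9) + (1/6)·(-3) = 1/2.
The largest is 10/3, so Row's best response is II.

II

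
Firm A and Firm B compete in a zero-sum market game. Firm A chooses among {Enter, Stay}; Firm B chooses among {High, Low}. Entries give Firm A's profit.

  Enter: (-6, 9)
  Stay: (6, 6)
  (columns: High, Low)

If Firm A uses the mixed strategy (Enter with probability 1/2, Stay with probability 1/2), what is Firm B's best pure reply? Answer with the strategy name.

If Firm B plays High, Firm A's expected payoff is (1/2)·(-6) + (1/2)·6 = 0.
If Firm B plays Low, Firm A's expected payoff is (1/2)·9 + (1/2)·6 = 15/2.
Firm B minimizes Firm A's payoff; the smallest is 0, so the best response is High.

High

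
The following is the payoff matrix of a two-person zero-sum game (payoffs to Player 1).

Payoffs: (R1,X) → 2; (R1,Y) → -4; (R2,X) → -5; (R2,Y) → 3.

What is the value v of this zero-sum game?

Row minima: R1 → -4, R2 → -5; maximin = -4.
Column maxima: X → 2, Y → 3; minimax = 2.
-4 ≠ 2, so there is no saddle point; optimal play is mixed.
Let Player 1 play R1 with probability p. Expected payoff against X: 2p + (-5)(1−p) = 7p − 5; against Y: (-4)p + 3(1−p) = −7p + 3.
Setting these equal: 7p − 5 = −7p + 3 ⇒ 14p = 8 ⇒ p = 4/7, and the value is (7)·(4/7) − 5 = -1.
For Player 2: with q = P(X), equating R1's and R2's payoffs gives 6q − 4 = −8q + 3 ⇒ q = 1/2.

-1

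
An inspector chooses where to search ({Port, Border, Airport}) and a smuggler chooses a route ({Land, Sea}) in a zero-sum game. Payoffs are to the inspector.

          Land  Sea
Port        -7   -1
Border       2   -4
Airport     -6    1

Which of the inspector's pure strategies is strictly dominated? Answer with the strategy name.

Port

Airport gives a strictly higher payoff than Port against every column: -6 > -7, 1 > -1.
So Port is strictly dominated and the inspector never plays it.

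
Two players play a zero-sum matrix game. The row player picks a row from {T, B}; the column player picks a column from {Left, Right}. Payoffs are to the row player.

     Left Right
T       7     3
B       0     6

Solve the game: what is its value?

21/5

Row minima: T → 3, B → 0; maximin = 3.
Column maxima: Left → 7, Right → 6; minimax = 6.
3 ≠ 6, so there is no saddle point; optimal play is mixed.
Let the row player play T with probability p. Expected payoff against Left: 7p + 0(1−p) = 7p; against Right: 3p + 6(1−p) = −3p + 6.
Setting these equal: 7p = −3p + 6 ⇒ 10p = 6 ⇒ p = 3/5, and the value is (7)·(3/5) = 21/5.
For the column player: with q = P(Left), equating T's and B's payoffs gives 4q + 3 = −6q + 6 ⇒ q = 3/10.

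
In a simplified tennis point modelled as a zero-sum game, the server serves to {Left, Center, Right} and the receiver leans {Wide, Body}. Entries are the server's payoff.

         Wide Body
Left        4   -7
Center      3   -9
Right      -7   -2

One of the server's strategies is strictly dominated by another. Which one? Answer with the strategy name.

Center

Left gives a strictly higher payoff than Center against every column: 4 > 3, -7 > -9.
So Center is strictly dominated and the server never plays it.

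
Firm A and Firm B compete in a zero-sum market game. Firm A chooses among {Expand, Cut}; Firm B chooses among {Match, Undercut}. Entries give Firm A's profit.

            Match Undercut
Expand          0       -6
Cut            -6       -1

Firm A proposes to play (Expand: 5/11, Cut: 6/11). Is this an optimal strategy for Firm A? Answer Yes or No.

Yes

Against Match this mix gives (5/11)·0 + (6/11)·(-6) = -36/11.
Against Undercut this mix gives (5/11)·(-6) + (6/11)·(-1) = -36/11.
All of Firm B's active replies (Match, Undercut) yield -36/11, and no column does worse for Firm A. The mix makes Firm B indifferent and guarantees -36/11, so it is optimal.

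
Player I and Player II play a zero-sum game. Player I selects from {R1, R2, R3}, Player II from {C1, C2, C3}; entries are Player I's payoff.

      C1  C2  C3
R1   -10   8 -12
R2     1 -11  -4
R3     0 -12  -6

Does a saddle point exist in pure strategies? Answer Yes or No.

No

Row minima: R1 → -12, R2 → -11, R3 → -12; maximin = -11.
Column maxima: C1 → 1, C2 → 8, C3 → -4; minimax = -4.
-11 ≠ -4, so no pure-strategy equilibrium exists.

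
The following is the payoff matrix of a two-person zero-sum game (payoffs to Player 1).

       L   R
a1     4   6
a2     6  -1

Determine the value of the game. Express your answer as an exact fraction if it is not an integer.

40/9

Row minima: a1 → 4, a2 → -1; maximin = 4.
Column maxima: L → 6, R → 6; minimax = 6.
4 ≠ 6, so there is no saddle point; optimal play is mixed.
Let Player 1 play a1 with probability p. Expected payoff against L: 4p + 6(1−p) = −2p + 6; against R: 6p + (-1)(1−p) = 7p − 1.
Setting these equal: −2p + 6 = 7p − 1 ⇒ −9p = -7 ⇒ p = 7/9, and the value is (-2)·(7/9) + 6 = 40/9.
For Player 2: with q = P(L), equating a1's and a2's payoffs gives −2q + 6 = 7q − 1 ⇒ q = 7/9.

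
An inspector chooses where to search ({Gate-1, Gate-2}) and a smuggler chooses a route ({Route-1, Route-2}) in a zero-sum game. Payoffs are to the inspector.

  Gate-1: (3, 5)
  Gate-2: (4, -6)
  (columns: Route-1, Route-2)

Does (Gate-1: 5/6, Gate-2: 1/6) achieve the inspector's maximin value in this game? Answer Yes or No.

Against Route-1 this mix gives (5/6)·3 + (1/6)·4 = 19/6.
Against Route-2 this mix gives (5/6)·5 + (1/6)·(-6) = 19/6.
All of the smuggler's active replies (Route-1, Route-2) yield 19/6, and no column does worse for the inspector. The mix makes the smuggler indifferent and guarantees 19/6, so it is optimal.

Yes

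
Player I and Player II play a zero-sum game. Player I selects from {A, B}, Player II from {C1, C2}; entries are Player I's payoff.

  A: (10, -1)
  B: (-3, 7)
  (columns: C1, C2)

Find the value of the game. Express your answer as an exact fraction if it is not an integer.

Row minima: A → -1, B → -3; maximin = -1.
Column maxima: C1 → 10, C2 → 7; minimax = 7.
-1 ≠ 7, so there is no saddle point; optimal play is mixed.
Let Player I play A with probability p. Expected payoff against C1: 10p + (-3)(1−p) = 13p − 3; against C2: (-1)p + 7(1−p) = −8p + 7.
Setting these equal: 13p − 3 = −8p + 7 ⇒ 21p = 10 ⇒ p = 10/21, and the value is (13)·(10/21) − 3 = 67/21.
For Player II: with q = P(C1), equating A's and B's payoffs gives 11q − 1 = −10q + 7 ⇒ q = 8/21.

67/21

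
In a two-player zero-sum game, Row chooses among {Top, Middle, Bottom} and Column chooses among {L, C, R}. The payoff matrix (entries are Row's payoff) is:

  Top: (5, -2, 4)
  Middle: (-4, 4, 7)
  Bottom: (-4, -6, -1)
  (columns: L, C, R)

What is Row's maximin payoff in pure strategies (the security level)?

-2

Row minima: Top → -2, Middle → -4, Bottom → -6.
The best of these is -2.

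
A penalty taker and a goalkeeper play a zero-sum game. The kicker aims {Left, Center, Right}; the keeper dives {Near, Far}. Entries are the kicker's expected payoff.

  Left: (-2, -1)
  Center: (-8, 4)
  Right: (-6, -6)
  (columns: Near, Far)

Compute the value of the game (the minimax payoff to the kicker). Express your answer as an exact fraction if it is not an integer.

-2

Row minima: Left → -2, Center → -8, Right → -6; maximin = -2.
Column maxima: Near → -2, Far → 4; minimax = -2.
Since maximin = minimax = -2, there is a saddle point and the value is -2.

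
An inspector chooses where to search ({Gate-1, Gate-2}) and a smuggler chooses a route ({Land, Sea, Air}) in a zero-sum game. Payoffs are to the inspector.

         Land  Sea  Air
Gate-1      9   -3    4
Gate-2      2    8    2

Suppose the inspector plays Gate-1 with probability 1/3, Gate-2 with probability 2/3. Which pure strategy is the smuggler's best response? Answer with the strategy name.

Air

If the smuggler plays Land, the inspector's expected payoff is (1/3)·9 + (2/3)·2 = 13/3.
If the smuggler plays Sea, the inspector's expected payoff is (1/3)·(-3) + (2/3)·8 = 13/3.
If the smuggler plays Air, the inspector's expected payoff is (1/3)·4 + (2/3)·2 = 8/3.
The smuggler minimizes the inspector's payoff; the smallest is 8/3, so the best response is Air.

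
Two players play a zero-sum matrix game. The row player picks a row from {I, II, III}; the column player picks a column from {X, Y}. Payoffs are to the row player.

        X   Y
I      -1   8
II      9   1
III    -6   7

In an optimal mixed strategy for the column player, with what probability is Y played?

Row minima: I → -1, II → 1, III → -6; maximin = 1.
Column maxima: X → 9, Y → 8; minimax = 8.
1 ≠ 8, so there is no saddle point; optimal play is mixed.
III is strictly dominated by I, so the row player never plays it.
On the remaining 2×2 (I, II vs X, Y):
Let the row player play I with probability p. Expected payoff against X: (-1)p + 9(1−p) = −10p + 9; against Y: 8p + 1(1−p) = 7p + 1.
Setting these equal: −10p + 9 = 7p + 1 ⇒ −17p = -8 ⇒ p = 8/17, and the value is (-10)·(8/17) + 9 = 73/17.
For the column player: with q = P(X), equating I's and II's payoffs gives −9q + 8 = 8q + 1 ⇒ q = 7/17.

10/17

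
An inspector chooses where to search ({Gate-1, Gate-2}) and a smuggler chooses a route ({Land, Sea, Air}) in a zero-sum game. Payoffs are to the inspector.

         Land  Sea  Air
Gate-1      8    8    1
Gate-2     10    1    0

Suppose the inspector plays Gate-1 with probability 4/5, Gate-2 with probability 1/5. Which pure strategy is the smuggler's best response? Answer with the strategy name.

Air

If the smuggler plays Land, the inspector's expected payoff is (4/5)·8 + (1/5)·10 = 42/5.
If the smuggler plays Sea, the inspector's expected payoff is (4/5)·8 + (1/5)·1 = 33/5.
If the smuggler plays Air, the inspector's expected payoff is (4/5)·1 + (1/5)·0 = 4/5.
The smuggler minimizes the inspector's payoff; the smallest is 4/5, so the best response is Air.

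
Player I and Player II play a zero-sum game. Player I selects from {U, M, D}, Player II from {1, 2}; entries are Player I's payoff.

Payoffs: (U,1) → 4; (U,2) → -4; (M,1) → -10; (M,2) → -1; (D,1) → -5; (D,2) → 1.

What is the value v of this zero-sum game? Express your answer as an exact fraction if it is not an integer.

Row minima: U → -4, M → -10, D → -5; maximin = -4.
Column maxima: 1 → 4, 2 → 1; minimax = 1.
-4 ≠ 1, so there is no saddle point; optimal play is mixed.
M is strictly dominated by D, so Player I never plays it.
On the remaining 2×2 (U, D vs 1, 2):
Let Player I play U with probability p. Expected payoff against 1: 4p + (-5)(1−p) = 9p − 5; against 2: (-4)p + 1(1−p) = −5p + 1.
Setting these equal: 9p − 5 = −5p + 1 ⇒ 14p = 6 ⇒ p = 3/7, and the value is (9)·(3/7) − 5 = -8/7.
For Player II: with q = P(1), equating U's and D's payoffs gives 8q − 4 = −6q + 1 ⇒ q = 5/14.

-8/7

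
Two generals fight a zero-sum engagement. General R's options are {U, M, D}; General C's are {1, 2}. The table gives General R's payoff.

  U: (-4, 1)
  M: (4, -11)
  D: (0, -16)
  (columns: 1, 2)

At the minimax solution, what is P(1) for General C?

3/5

Row minima: U → -4, M → -11, D → -16; maximin = -4.
Column maxima: 1 → 4, 2 → 1; minimax = 1.
-4 ≠ 1, so there is no saddle point; optimal play is mixed.
D is strictly dominated by M, so General R never plays it.
On the remaining 2×2 (U, M vs 1, 2):
Let General R play U with probability p. Expected payoff against 1: (-4)p + 4(1−p) = −8p + 4; against 2: 1p + (-11)(1−p) = 12p − 11.
Setting these equal: −8p + 4 = 12p − 11 ⇒ −20p = -15 ⇒ p = 3/4, and the value is (-8)·(3/4) + 4 = -2.
For General C: with q = P(1), equating U's and M's payoffs gives −5q + 1 = 15q − 11 ⇒ q = 3/5.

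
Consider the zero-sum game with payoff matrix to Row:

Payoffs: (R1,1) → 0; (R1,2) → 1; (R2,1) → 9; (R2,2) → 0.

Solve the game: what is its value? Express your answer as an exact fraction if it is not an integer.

Row minima: R1 → 0, R2 → 0; maximin = 0.
Column maxima: 1 → 9, 2 → 1; minimax = 1.
0 ≠ 1, so there is no saddle point; optimal play is mixed.
Let Row play R1 with probability p. Expected payoff against 1: 0p + 9(1−p) = −9p + 9; against 2: 1p + 0(1−p) = p.
Setting these equal: −9p + 9 = p ⇒ −10p = -9 ⇒ p = 9/10, and the value is (-9)·(9/10) + 9 = 9/10.
For Column: with q = P(1), equating R1's and R2's payoffs gives −q + 1 = 9q ⇒ q = 1/10.

9/10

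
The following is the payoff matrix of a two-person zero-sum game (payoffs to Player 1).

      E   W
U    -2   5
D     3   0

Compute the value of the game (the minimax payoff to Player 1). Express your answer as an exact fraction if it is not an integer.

3/2

Row minima: U → -2, D → 0; maximin = 0.
Column maxima: E → 3, W → 5; minimax = 3.
0 ≠ 3, so there is no saddle point; optimal play is mixed.
Let Player 1 play U with probability p. Expected payoff against E: (-2)p + 3(1−p) = −5p + 3; against W: 5p + 0(1−p) = 5p.
Setting these equal: −5p + 3 = 5p ⇒ −10p = -3 ⇒ p = 3/10, and the value is (-5)·(3/10) + 3 = 3/2.
For Player 2: with q = P(E), equating U's and D's payoffs gives −7q + 5 = 3q ⇒ q = 1/2.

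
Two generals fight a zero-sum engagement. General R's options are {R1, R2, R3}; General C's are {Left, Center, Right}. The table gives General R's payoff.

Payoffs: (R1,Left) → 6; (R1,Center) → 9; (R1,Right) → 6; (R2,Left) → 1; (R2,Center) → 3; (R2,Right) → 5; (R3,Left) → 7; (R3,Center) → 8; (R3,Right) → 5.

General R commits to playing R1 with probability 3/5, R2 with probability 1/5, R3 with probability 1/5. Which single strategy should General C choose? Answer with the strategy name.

Left

If General C plays Left, General R's expected payoff is (3/5)·6 + (1/5)·1 + (1/5)·7 = 26/5.
If General C plays Center, General R's expected payoff is (3/5)·9 + (1/5)·3 + (1/5)·8 = 38/5.
If General C plays Right, General R's expected payoff is (3/5)·6 + (1/5)·5 + (1/5)·5 = 28/5.
General C minimizes General R's payoff; the smallest is 26/5, so the best response is Left.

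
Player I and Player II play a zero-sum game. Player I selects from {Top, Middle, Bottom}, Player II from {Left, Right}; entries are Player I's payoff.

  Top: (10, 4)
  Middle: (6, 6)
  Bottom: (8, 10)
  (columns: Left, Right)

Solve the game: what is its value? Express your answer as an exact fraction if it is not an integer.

17/2

Row minima: Top → 4, Middle → 6, Bottom → 8; maximin = 8.
Column maxima: Left → 10, Right → 10; minimax = 10.
8 ≠ 10, so there is no saddle point; optimal play is mixed.
Middle is strictly dominated by Bottom, so Player I never plays it.
On the remaining 2×2 (Top, Bottom vs Left, Right):
Let Player I play Top with probability p. Expected payoff against Left: 10p + 8(1−p) = 2p + 8; against Right: 4p + 10(1−p) = −6p + 10.
Setting these equal: 2p + 8 = −6p + 10 ⇒ 8p = 2 ⇒ p = 1/4, and the value is (2)·(1/4) + 8 = 17/2.
For Player II: with q = P(Left), equating Top's and Bottom's payoffs gives 6q + 4 = −2q + 10 ⇒ q = 3/4.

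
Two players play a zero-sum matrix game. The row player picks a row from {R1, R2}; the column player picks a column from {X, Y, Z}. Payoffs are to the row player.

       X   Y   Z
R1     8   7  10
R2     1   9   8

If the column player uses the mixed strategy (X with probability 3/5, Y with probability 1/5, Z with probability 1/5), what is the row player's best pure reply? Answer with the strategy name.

R1

Expected payoff of R1: (3/5)·8 + (1/5)·7 + (1/5)·10 = 41/5.
Expected payoff of R2: (3/5)·1 + (1/5)·9 + (1/5)·8 = 4.
The largest is 41/5, so the row player's best response is R1.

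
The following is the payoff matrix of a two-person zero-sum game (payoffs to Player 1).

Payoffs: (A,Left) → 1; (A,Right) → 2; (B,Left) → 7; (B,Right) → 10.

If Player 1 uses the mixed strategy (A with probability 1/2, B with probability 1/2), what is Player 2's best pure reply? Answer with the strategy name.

If Player 2 plays Left, Player 1's expected payoff is (1/2)·1 + (1/2)·7 = 4.
If Player 2 plays Right, Player 1's expected payoff is (1/2)·2 + (1/2)·10 = 6.
Player 2 minimizes Player 1's payoff; the smallest is 4, so the best response is Left.

Left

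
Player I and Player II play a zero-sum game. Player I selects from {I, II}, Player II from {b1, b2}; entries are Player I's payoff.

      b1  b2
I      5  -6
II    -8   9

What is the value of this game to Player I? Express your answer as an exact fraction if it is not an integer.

-3/28

Row minima: I → -6, II → -8; maximin = -6.
Column maxima: b1 → 5, b2 → 9; minimax = 5.
-6 ≠ 5, so there is no saddle point; optimal play is mixed.
Let Player I play I with probability p. Expected payoff against b1: 5p + (-8)(1−p) = 13p − 8; against b2: (-6)p + 9(1−p) = −15p + 9.
Setting these equal: 13p − 8 = −15p + 9 ⇒ 28p = 17 ⇒ p = 17/28, and the value is (13)·(17/28) − 8 = -3/28.
For Player II: with q = P(b1), equating I's and II's payoffs gives 11q − 6 = −17q + 9 ⇒ q = 15/28.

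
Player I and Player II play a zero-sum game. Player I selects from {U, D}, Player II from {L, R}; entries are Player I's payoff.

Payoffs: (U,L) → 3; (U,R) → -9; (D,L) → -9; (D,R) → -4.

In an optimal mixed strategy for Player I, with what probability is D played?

12/17

Row minima: U → -9, D → -9; maximin = -9.
Column maxima: L → 3, R → -4; minimax = -4.
-9 ≠ -4, so there is no saddle point; optimal play is mixed.
Let Player I play U with probability p. Expected payoff against L: 3p + (-9)(1−p) = 12p − 9; against R: (-9)p + (-4)(1−p) = −5p − 4.
Setting these equal: 12p − 9 = −5p − 4 ⇒ 17p = 5 ⇒ p = 5/17, and the value is (12)·(5/17) − 9 = -93/17.
For Player II: with q = P(L), equating U's and D's payoffs gives 12q − 9 = −5q − 4 ⇒ q = 5/17.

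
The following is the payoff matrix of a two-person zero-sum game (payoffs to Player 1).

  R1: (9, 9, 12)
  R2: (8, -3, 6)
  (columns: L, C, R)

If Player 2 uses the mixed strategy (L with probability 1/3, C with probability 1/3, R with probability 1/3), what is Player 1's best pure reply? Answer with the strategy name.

R1

Expected payoff of R1: (1/3)·9 + (1/3)·9 + (1/3)·12 = 10.
Expected payoff of R2: (1/3)·8 + (1/3)·(-3) + (1/3)·6 = 11/3.
The largest is 10, so Player 1's best response is R1.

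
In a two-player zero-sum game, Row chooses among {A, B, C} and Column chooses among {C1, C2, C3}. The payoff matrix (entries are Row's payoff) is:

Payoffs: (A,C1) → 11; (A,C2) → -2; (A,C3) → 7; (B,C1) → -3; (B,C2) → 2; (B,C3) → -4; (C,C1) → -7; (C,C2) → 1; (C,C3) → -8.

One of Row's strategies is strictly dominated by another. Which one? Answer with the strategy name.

C

B gives a strictly higher payoff than C against every column: -3 > -7, 2 > 1, -4 > -8.
So C is strictly dominated and Row never plays it.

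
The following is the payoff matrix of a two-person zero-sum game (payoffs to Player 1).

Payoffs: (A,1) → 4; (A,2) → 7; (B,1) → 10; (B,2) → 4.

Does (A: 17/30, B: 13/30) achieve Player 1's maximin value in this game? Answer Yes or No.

No

Against 1 this mix gives (17/30)·4 + (13/30)·10 = 33/5.
Against 2 this mix gives (17/30)·7 + (13/30)·4 = 57/10.
Player 2 will play 2, holding Player 1 to 57/10. Shifting weight toward the row that does better against 2 would raise this floor (the equalizing mix achieves 6 against both 2 and 1), so the proposed strategy is not optimal.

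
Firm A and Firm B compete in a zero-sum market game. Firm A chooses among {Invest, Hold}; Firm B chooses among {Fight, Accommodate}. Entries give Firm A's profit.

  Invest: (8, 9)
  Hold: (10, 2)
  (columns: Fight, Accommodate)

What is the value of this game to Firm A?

Row minima: Invest → 8, Hold → 2; maximin = 8.
Column maxima: Fight → 10, Accommodate → 9; minimax = 9.
8 ≠ 9, so there is no saddle point; optimal play is mixed.
Let Firm A play Invest with probability p. Expected payoff against Fight: 8p + 10(1−p) = −2p + 10; against Accommodate: 9p + 2(1−p) = 7p + 2.
Setting these equal: −2p + 10 = 7p + 2 ⇒ −9p = -8 ⇒ p = 8/9, and the value is (-2)·(8/9) + 10 = 74/9.
For Firm B: with q = P(Fight), equating Invest's and Hold's payoffs gives −q + 9 = 8q + 2 ⇒ q = 7/9.

74/9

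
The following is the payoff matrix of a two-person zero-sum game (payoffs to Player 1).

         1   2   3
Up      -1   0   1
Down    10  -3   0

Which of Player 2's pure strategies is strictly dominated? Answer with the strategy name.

2 holds Player 1's payoff strictly below 3 in every row: 0 < 1, -3 < 0.
So 3 is strictly dominated for Player 2.

3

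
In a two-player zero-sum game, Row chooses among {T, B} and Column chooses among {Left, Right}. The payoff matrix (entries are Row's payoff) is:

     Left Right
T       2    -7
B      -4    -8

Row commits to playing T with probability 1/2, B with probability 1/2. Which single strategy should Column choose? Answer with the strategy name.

If Column plays Left, Row's expected payoff is (1/2)·2 + (1/2)·(-4) = -1.
If Column plays Right, Row's expected payoff is (1/2)·(-7) + (1/2)·(-8) = -15/2.
Column minimizes Row's payoff; the smallest is -15/2, so the best response is Right.

Right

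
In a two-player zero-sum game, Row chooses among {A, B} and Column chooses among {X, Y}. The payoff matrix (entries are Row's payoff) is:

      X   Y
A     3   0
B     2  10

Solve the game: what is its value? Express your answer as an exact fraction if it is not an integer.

Row minima: A → 0, B → 2; maximin = 2.
Column maxima: X → 3, Y → 10; minimax = 3.
2 ≠ 3, so there is no saddle point; optimal play is mixed.
Let Row play A with probability p. Expected payoff against X: 3p + 2(1−p) = p + 2; against Y: 0p + 10(1−p) = −10p + 10.
Setting these equal: p + 2 = −10p + 10 ⇒ 11p = 8 ⇒ p = 8/11, and the value is (1)·(8/11) + 2 = 30/11.
For Column: with q = P(X), equating A's and B's payoffs gives 3q = −8q + 10 ⇒ q = 10/11.

30/11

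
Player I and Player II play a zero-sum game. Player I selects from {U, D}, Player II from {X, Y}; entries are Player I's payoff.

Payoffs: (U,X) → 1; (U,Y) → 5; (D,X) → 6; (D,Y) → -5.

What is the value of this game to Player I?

7/3

Row minima: U → 1, D → -5; maximin = 1.
Column maxima: X → 6, Y → 5; minimax = 5.
1 ≠ 5, so there is no saddle point; optimal play is mixed.
Let Player I play U with probability p. Expected payoff against X: 1p + 6(1−p) = −5p + 6; against Y: 5p + (-5)(1−p) = 10p − 5.
Setting these equal: −5p + 6 = 10p − 5 ⇒ −15p = -11 ⇒ p = 11/15, and the value is (-5)·(11/15) + 6 = 7/3.
For Player II: with q = P(X), equating U's and D's payoffs gives −4q + 5 = 11q − 5 ⇒ q = 2/3.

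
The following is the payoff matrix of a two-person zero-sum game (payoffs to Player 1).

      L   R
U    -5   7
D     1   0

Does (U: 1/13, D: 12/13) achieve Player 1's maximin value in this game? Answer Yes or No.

Against L this mix gives (1/13)·(-5) + (12/13)·1 = 7/13.
Against R this mix gives (1/13)·7 + (12/13)·0 = 7/13.
All of Player 2's active replies (L, R) yield 7/13, and no column does worse for Player 1. The mix makes Player 2 indifferent and guarantees 7/13, so it is optimal.

Yes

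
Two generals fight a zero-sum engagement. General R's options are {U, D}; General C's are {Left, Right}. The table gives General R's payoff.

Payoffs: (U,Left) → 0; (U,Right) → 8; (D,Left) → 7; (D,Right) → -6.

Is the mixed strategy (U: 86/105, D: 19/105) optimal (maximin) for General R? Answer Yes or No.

Against Left this mix gives (86/105)·0 + (19/105)·7 = 19/15.
Against Right this mix gives (86/105)·8 + (19/105)·(-6) = 82/15.
General C will play Left, holding General R to 19/15. Shifting weight toward the row that does better against Left would raise this floor (the equalizing mix achieves 8/3 against both Left and Right), so the proposed strategy is not optimal.

No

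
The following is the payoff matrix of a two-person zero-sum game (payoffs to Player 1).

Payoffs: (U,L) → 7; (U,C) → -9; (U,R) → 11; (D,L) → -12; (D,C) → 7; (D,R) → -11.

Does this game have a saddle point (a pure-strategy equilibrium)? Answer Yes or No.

Row minima: U → -9, D → -12; maximin = -9.
Column maxima: L → 7, C → 7, R → 11; minimax = 7.
-9 ≠ 7, so no pure-strategy equilibrium exists.

No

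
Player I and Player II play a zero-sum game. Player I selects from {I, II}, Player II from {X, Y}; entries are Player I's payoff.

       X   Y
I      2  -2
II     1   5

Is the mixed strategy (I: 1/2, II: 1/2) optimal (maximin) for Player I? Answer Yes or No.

Against X this mix gives (1/2)·2 + (1/2)·1 = 3/2.
Against Y this mix gives (1/2)·(-2) + (1/2)·5 = 3/2.
All of Player II's active replies (X, Y) yield 3/2, and no column does worse for Player I. The mix makes Player II indifferent and guarantees 3/2, so it is optimal.

Yes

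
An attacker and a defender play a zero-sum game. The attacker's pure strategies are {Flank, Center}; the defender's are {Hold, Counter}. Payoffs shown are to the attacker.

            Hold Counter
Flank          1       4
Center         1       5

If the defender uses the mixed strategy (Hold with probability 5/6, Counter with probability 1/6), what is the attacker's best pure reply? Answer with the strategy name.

Center

Expected payoff of Flank: (5/6)·1 + (1/6)·4 = 3/2.
Expected payoff of Center: (5/6)·1 + (1/6)·5 = 5/3.
The largest is 5/3, so the attacker's best response is Center.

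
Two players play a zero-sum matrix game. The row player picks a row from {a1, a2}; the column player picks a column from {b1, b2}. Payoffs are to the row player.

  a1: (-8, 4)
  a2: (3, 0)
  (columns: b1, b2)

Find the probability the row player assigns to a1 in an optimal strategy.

1/5

Row minima: a1 → -8, a2 → 0; maximin = 0.
Column maxima: b1 → 3, b2 → 4; minimax = 3.
0 ≠ 3, so there is no saddle point; optimal play is mixed.
Let the row player play a1 with probability p. Expected payoff against b1: (-8)p + 3(1−p) = −11p + 3; against b2: 4p + 0(1−p) = 4p.
Setting these equal: −11p + 3 = 4p ⇒ −15p = -3 ⇒ p = 1/5, and the value is (-11)·(1/5) + 3 = 4/5.
For the column player: with q = P(b1), equating a1's and a2's payoffs gives −12q + 4 = 3q ⇒ q = 4/15.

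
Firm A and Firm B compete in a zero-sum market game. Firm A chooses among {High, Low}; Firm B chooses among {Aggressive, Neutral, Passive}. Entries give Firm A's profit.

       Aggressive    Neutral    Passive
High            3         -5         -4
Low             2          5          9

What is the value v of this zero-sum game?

Row minima: High → -5, Low → 2; maximin = 2.
Column maxima: Aggressive → 3, Neutral → 5, Passive → 9; minimax = 3.
2 ≠ 3, so there is no saddle point; optimal play is mixed.
Passive is strictly dominated by Neutral (it gives Firm A strictly more in every row), so Firm B never plays it.
On the remaining 2×2 (High, Low vs Aggressive, Neutral):
Let Firm A play High with probability p. Expected payoff against Aggressive: 3p + 2(1−p) = p + 2; against Neutral: (-5)p + 5(1−p) = −10p + 5.
Setting these equal: p + 2 = −10p + 5 ⇒ 11p = 3 ⇒ p = 3/11, and the value is (1)·(3/11) + 2 = 25/11.
For Firm B: with q = P(Aggressive), equating High's and Low's payoffs gives 8q − 5 = −3q + 5 ⇒ q = 10/11.

25/11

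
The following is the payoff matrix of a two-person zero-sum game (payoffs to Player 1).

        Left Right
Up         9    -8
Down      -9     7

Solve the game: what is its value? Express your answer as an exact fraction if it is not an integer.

-3/11

Row minima: Up → -8, Down → -9; maximin = -8.
Column maxima: Left → 9, Right → 7; minimax = 7.
-8 ≠ 7, so there is no saddle point; optimal play is mixed.
Let Player 1 play Up with probability p. Expected payoff against Left: 9p + (-9)(1−p) = 18p − 9; against Right: (-8)p + 7(1−p) = −15p + 7.
Setting these equal: 18p − 9 = −15p + 7 ⇒ 33p = 16 ⇒ p = 16/33, and the value is (18)·(16/33) − 9 = -3/11.
For Player 2: with q = P(Left), equating Up's and Down's payoffs gives 17q − 8 = −16q + 7 ⇒ q = 5/11.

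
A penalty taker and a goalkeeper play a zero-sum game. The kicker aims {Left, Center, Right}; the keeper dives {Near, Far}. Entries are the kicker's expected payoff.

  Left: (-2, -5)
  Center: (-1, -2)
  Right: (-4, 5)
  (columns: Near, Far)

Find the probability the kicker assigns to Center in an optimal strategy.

Row minima: Left → -5, Center → -2, Right → -4; maximin = -2.
Column maxima: Near → -1, Far → 5; minimax = -1.
-2 ≠ -1, so there is no saddle point; optimal play is mixed.
Left is strictly dominated by Center, so the kicker never plays it.
On the remaining 2×2 (Center, Right vs Near, Far):
Let the kicker play Center with probability p. Expected payoff against Near: (-1)p + (-4)(1−p) = 3p − 4; against Far: (-2)p + 5(1−p) = −7p + 5.
Setting these equal: 3p − 4 = −7p + 5 ⇒ 10p = 9 ⇒ p = 9/10, and the value is (3)·(9/10) − 4 = -13/10.
For the keeper: with q = P(Near), equating Center's and Right's payoffs gives q − 2 = −9q + 5 ⇒ q = 7/10.

9/10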